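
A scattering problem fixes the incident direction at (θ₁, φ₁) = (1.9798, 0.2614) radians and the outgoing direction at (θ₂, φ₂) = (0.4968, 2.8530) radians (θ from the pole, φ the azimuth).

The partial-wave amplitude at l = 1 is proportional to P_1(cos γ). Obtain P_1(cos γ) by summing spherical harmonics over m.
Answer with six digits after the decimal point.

-0.722432

Addition theorem: P_1(cos γ) = (4π/3) Σ_m Y*_{lm}(Ω₁) Y_{lm}(Ω₂), m = −1…1:
  m=-1: 0.30623 + 0.08192j × -0.15786 - 0.04686j = -0.04450 - 0.02728j  (running Σ = -0.04450 - 0.02728j)
  m=0: -0.19431 + 0.00000j × 0.42954 + 0.00000j = -0.08347 + 0.00000j  (running Σ = -0.12797 - 0.02728j)
  m=1: -0.30623 + 0.08192j × 0.15786 - 0.04686j = -0.04450 + 0.02728j  (running Σ = -0.17247 + 0.00000j)
Σ over m = -0.17247 + 0.00000j; ×(4π/3) → -0.72243 + 0.00000j. Real part: -0.722432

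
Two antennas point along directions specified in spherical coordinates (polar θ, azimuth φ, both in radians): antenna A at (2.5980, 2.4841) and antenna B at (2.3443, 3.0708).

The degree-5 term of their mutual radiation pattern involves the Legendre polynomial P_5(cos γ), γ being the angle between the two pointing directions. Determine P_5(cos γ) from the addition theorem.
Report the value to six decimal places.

Term-by-term m-sum for l=5 (normalisation 4π/11 = 1.142397):
  m=-5: Y*=+0.016996-0.002497i  Y=-0.081620-0.030161i  product -0.001463-0.000309i
  m=-4: Y*=+0.078382+0.044011i  Y=-0.257993-0.075073i  product -0.016918-0.017239i
  m=-3: Y*=+0.104654+0.246374i  Y=-0.420228-0.090614i  product -0.021654-0.113016i
  m=-2: Y*=-0.117568+0.449520i  Y=-0.278611-0.039713i  product +0.050607-0.120572i
  m=-1: Y*=-0.263879+0.203740i  Y=+0.189784+0.013458i  product -0.052822+0.035115i
  m=+0: Y*=+0.247448-0.000000i  Y=+0.339724+0.000000i  product +0.084064+0.000000i
  m=+1: Y*=+0.263879+0.203740i  Y=-0.189784+0.013458i  product -0.052822-0.035115i
  m=+2: Y*=-0.117568-0.449520i  Y=-0.278611+0.039713i  product +0.050607+0.120572i
  m=+3: Y*=-0.104654+0.246374i  Y=+0.420228-0.090614i  product -0.021654+0.113016i
  m=+4: Y*=+0.078382-0.044011i  Y=-0.257993+0.075073i  product -0.016918+0.017239i
  m=+5: Y*=-0.016996-0.002497i  Y=+0.081620-0.030161i  product -0.001463+0.000309i
Total Σ_m = -0.000433+0.000000i. Multiply by 1.142397: -0.000495+0.000000i. P_5(cos γ) = -0.000495

-0.000495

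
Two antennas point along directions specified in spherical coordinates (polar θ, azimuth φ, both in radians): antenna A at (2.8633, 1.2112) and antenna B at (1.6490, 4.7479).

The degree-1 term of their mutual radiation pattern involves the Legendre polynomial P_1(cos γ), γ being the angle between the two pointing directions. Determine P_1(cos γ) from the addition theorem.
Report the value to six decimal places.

Addition theorem: P_1(cos γ) = (4π/3) Σ_m Y*_{lm}(Ω₁) Y_{lm}(Ω₂), m = −1…1:
  term(m=-1) = -0.030173+0.012583i   from Y*(Ω₁)=+0.033399+0.088842i, Y(Ω₂)=+0.012229+0.344221i
  term(m=+0) = +0.017933+0.000000i   from Y*(Ω₁)=-0.469804-0.000000i, Y(Ω₂)=-0.038172+0.000000i
  term(m=+1) = -0.030173-0.012583i   from Y*(Ω₁)=-0.033399+0.088842i, Y(Ω₂)=-0.012229+0.344221i
Accumulated sum -0.042412+0.000000i; after 4π/(2l+1) scaling, -0.177656+0.000000i ⇒ P_1 = -0.177656

-0.177656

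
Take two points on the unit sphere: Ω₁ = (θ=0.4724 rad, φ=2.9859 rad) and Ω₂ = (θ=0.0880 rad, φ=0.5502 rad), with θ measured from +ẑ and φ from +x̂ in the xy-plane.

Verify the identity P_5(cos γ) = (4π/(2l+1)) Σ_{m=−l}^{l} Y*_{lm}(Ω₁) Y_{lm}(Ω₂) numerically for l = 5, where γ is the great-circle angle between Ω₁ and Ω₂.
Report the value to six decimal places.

-0.261661

Expand P_5 via completeness: Σ_{m} conj(Y_{5,m}) at Ω₁ times Y_{5,m} at Ω₂ —
  m=-5: Y*=(-0.006446, 0.006357)  Y=(-0.000002, -0.000001)  product (0.000000, -0.000000)
  m=-4: Y*=(0.045510, -0.032680)  Y=(-0.000051, -0.000070)  product (-0.000005, -0.000002)
  m=-3: Y*=(-0.178580, 0.090057)  Y=(-0.000148, -0.001856)  product (0.000194, 0.000318)
  m=-2: Y*=(0.410129, -0.132002)  Y=(0.011683, -0.022978)  product (0.001759, -0.010966)
  m=-1: Y*=(-0.446736, 0.070121)  Y=(0.186795, -0.114576)  product (-0.075414, 0.064284)
  m=+0: Y*=(-0.093096, -0.000000)  Y=(0.882030, 0.000000)  product (-0.082113, -0.000000)
  m=+1: Y*=(0.446736, 0.070121)  Y=(-0.186795, -0.114576)  product (-0.075414, -0.064284)
  m=+2: Y*=(0.410129, 0.132002)  Y=(0.011683, 0.022978)  product (0.001759, 0.010966)
  m=+3: Y*=(0.178580, 0.090057)  Y=(0.000148, -0.001856)  product (0.000194, -0.000318)
  m=+4: Y*=(0.045510, 0.032680)  Y=(-0.000051, 0.000070)  product (-0.000005, 0.000002)
  m=+5: Y*=(0.006446, 0.006357)  Y=(0.000002, -0.000001)  product (0.000000, 0.000000)
Accumulated sum (-0.229046, 0.000000); after 4π/(2l+1) scaling, (-0.261661, 0.000000) ⇒ P_5 = -0.261661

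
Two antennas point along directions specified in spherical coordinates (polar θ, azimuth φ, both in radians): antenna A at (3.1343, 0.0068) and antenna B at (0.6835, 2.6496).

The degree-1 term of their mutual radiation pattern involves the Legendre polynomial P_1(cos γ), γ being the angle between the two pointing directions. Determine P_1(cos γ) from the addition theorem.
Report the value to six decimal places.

Term-by-term m-sum for l=1 (normalisation 4π/3 = 4.188790):
  m=-1: 0.00252 + 0.00002j × -0.19231 - 0.10307j = -0.00048 - 0.00026j  (running Σ = -0.00048 - 0.00026j)
  m=0: -0.48859 + 0.00000j × 0.37885 + 0.00000j = -0.18510 + 0.00000j  (running Σ = -0.18558 - 0.00026j)
  m=1: -0.00252 + 0.00002j × 0.19231 - 0.10307j = -0.00048 + 0.00026j  (running Σ = -0.18607 + 0.00000j)
Total Σ_m = -0.18607 + 0.00000j. Multiply by 4.188790: -0.77939 + 0.00000j. P_1(cos γ) = -0.779391

-0.779391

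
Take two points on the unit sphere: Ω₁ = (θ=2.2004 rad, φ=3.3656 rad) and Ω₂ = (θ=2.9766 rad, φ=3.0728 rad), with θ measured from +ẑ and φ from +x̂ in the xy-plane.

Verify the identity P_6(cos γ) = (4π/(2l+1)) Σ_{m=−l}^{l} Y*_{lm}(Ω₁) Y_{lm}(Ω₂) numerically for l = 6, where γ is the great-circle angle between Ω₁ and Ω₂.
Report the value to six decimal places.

-0.151113

Expand P_6 via completeness: Σ_{m} conj(Y_{6,m}) at Ω₁ times Y_{6,m} at Ω₂ —
  [-6]  conj(Y_{6,-6})(Ω₁) = +0.030280+0.131241i ; Y_{6,-6}(Ω₂) = +0.000009+0.000004i ; Δ = -0.000000+0.000001i
  [-5]  conj(Y_{6,-5})(Ω₁) = +0.148079+0.305954i ; Y_{6,-5}(Ω₂) = +0.000186+0.000067i ; Δ = +0.000007+0.000067i
  [-4]  conj(Y_{6,-4})(Ω₁) = +0.267666+0.334564i ; Y_{6,-4}(Ω₂) = +0.002425+0.000685i ; Δ = +0.000420+0.000994i
  [-3]  conj(Y_{6,-3})(Ω₁) = +0.128988+0.102617i ; Y_{6,-3}(Ω₂) = +0.021465+0.004494i ; Δ = +0.002308+0.002782i
  [-2]  conj(Y_{6,-2})(Ω₁) = -0.244300-0.117413i ; Y_{6,-2}(Ω₂) = +0.128189+0.017749i ; Δ = -0.029233-0.019387i
  [-1]  conj(Y_{6,-1})(Ω₁) = -0.274228-0.062478i ; Y_{6,-1}(Ω₂) = +0.469637+0.032359i ; Δ = -0.126766-0.038216i
  [+0]  conj(Y_{6,0})(Ω₁) = +0.201286-0.000000i ; Y_{6,0}(Ω₂) = +0.746207+0.000000i ; Δ = +0.150201+0.000000i
  [+1]  conj(Y_{6,1})(Ω₁) = +0.274228-0.062478i ; Y_{6,1}(Ω₂) = -0.469637+0.032359i ; Δ = -0.126766+0.038216i
  [+2]  conj(Y_{6,2})(Ω₁) = -0.244300+0.117413i ; Y_{6,2}(Ω₂) = +0.128189-0.017749i ; Δ = -0.029233+0.019387i
  [+3]  conj(Y_{6,3})(Ω₁) = -0.128988+0.102617i ; Y_{6,3}(Ω₂) = -0.021465+0.004494i ; Δ = +0.002308-0.002782i
  [+4]  conj(Y_{6,4})(Ω₁) = +0.267666-0.334564i ; Y_{6,4}(Ω₂) = +0.002425-0.000685i ; Δ = +0.000420-0.000994i
  [+5]  conj(Y_{6,5})(Ω₁) = -0.148079+0.305954i ; Y_{6,5}(Ω₂) = -0.000186+0.000067i ; Δ = +0.000007-0.000067i
  [+6]  conj(Y_{6,6})(Ω₁) = +0.030280-0.131241i ; Y_{6,6}(Ω₂) = +0.000009-0.000004i ; Δ = -0.000000-0.000001i
Total Σ_m = -0.156328+0.000000i. Multiply by 0.966644: -0.151113+0.000000i. P_6(cos γ) = -0.151113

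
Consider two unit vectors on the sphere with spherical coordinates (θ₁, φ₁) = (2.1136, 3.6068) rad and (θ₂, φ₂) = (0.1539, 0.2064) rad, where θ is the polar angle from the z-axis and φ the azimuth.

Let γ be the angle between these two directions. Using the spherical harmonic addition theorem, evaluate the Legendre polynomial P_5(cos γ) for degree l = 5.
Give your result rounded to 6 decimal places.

Expand P_5 via completeness: Σ_{m} conj(Y_{5,m}) at Ω₁ times Y_{5,m} at Ω₂ —
  m=-5: +0.146442-0.155552i × +0.000020-0.000034i = -0.000002-0.000008i  (running Σ = -0.000002-0.000008i)
  m=-4: +0.116551-0.390523i × +0.000543-0.000589i = -0.000167-0.000281i  (running Σ = -0.000169-0.000289i)
  m=-3: -0.053041-0.299685i × +0.007904-0.005633i = -0.002107-0.002070i  (running Σ = -0.002276-0.002359i)
  m=-2: +0.076533+0.102710i × +0.069556-0.030463i = +0.008452+0.004813i  (running Σ = +0.006176+0.002454i)
  m=-1: +0.304025+0.152606i × +0.353378-0.073991i = +0.118727+0.031432i  (running Σ = +0.124903+0.033886i)
  m=0: -0.048813-0.000000i × +0.776485+0.000000i = -0.037903-0.000000i  (running Σ = +0.087001+0.033886i)
  m=1: -0.304025+0.152606i × -0.353378-0.073991i = +0.118727-0.031432i  (running Σ = +0.205728+0.002454i)
  m=2: +0.076533-0.102710i × +0.069556+0.030463i = +0.008452-0.004813i  (running Σ = +0.214180-0.002359i)
  m=3: +0.053041-0.299685i × -0.007904-0.005633i = -0.002107+0.002070i  (running Σ = +0.212073-0.000289i)
  m=4: +0.116551+0.390523i × +0.000543+0.000589i = -0.000167+0.000281i  (running Σ = +0.211906-0.000008i)
  m=5: -0.146442-0.155552i × -0.000020-0.000034i = -0.000002+0.000008i  (running Σ = +0.211904+0.000000i)
Accumulated sum +0.211904+0.000000i; after 4π/(2l+1) scaling, +0.242078+0.000000i ⇒ P_5 = 0.242078

0.242078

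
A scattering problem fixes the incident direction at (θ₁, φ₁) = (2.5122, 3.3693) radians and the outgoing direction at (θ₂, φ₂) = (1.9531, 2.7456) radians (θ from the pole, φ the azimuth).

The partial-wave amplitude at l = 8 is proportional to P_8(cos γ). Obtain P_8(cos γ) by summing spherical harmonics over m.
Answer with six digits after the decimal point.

0.214030

Summing Y*_{l m}(θ₁,φ₁)·Y_{l m}(θ₂,φ₂) over m ∈ [−8, 8]; prefactor 4π/(2·8+1) = 0.739198:
  [-8]  conj(Y_{8,-8})(Ω₁) = -0.00184 + 0.00720j ; Y_{8,-8}(Ω₂) = -0.28293 - 0.00746j ; Δ = 0.00058 - 0.00202j
  [-7]  conj(Y_{8,-7})(Ω₁) = -0.00095 + 0.04081j ; Y_{8,-7}(Ω₂) = -0.42446 + 0.16446j ; Δ = -0.00631 - 0.01748j
  [-6]  conj(Y_{8,-6})(Ω₁) = 0.02800 + 0.13498j ; Y_{8,-6}(Ω₂) = -0.18827 + 0.18097j ; Δ = -0.02970 - 0.02035j
  [-5]  conj(Y_{8,-5})(Ω₁) = 0.13240 + 0.28697j ; Y_{8,-5}(Ω₂) = 0.07571 - 0.17459j ; Δ = 0.06013 - 0.00139j
  [-4]  conj(Y_{8,-4})(Ω₁) = 0.29304 + 0.37761j ; Y_{8,-4}(Ω₂) = 0.00449 - 0.34077j ; Δ = 0.12999 - 0.09817j
  [-3]  conj(Y_{8,-3})(Ω₁) = 0.29760 + 0.24220j ; Y_{8,-3}(Ω₂) = 0.01331 + 0.03305j ; Δ = -0.00404 + 0.01306j
  [-2]  conj(Y_{8,-2})(Ω₁) = -0.05979 - 0.02928j ; Y_{8,-2}(Ω₂) = 0.23568 + 0.23881j ; Δ = -0.00710 - 0.02118j
  [-1]  conj(Y_{8,-1})(Ω₁) = -0.40554 - 0.09397j ; Y_{8,-1}(Ω₂) = 0.02759 + 0.01153j ; Δ = -0.01010 - 0.00727j
  [+0]  conj(Y_{8,0})(Ω₁) = -0.06911 + 0.00000j ; Y_{8,0}(Ω₂) = -0.32800 + 0.00000j ; Δ = 0.02267 + 0.00000j
  [+1]  conj(Y_{8,1})(Ω₁) = 0.40554 - 0.09397j ; Y_{8,1}(Ω₂) = -0.02759 + 0.01153j ; Δ = -0.01010 + 0.00727j
  [+2]  conj(Y_{8,2})(Ω₁) = -0.05979 + 0.02928j ; Y_{8,2}(Ω₂) = 0.23568 - 0.23881j ; Δ = -0.00710 + 0.02118j
  [+3]  conj(Y_{8,3})(Ω₁) = -0.29760 + 0.24220j ; Y_{8,3}(Ω₂) = -0.01331 + 0.03305j ; Δ = -0.00404 - 0.01306j
  [+4]  conj(Y_{8,4})(Ω₁) = 0.29304 - 0.37761j ; Y_{8,4}(Ω₂) = 0.00449 + 0.34077j ; Δ = 0.12999 + 0.09817j
  [+5]  conj(Y_{8,5})(Ω₁) = -0.13240 + 0.28697j ; Y_{8,5}(Ω₂) = -0.07571 - 0.17459j ; Δ = 0.06013 + 0.00139j
  [+6]  conj(Y_{8,6})(Ω₁) = 0.02800 - 0.13498j ; Y_{8,6}(Ω₂) = -0.18827 - 0.18097j ; Δ = -0.02970 + 0.02035j
  [+7]  conj(Y_{8,7})(Ω₁) = 0.00095 + 0.04081j ; Y_{8,7}(Ω₂) = 0.42446 + 0.16446j ; Δ = -0.00631 + 0.01748j
  [+8]  conj(Y_{8,8})(Ω₁) = -0.00184 - 0.00720j ; Y_{8,8}(Ω₂) = -0.28293 + 0.00746j ; Δ = 0.00058 + 0.00202j
Accumulated sum 0.28954 - 0.00000j; after 4π/(2l+1) scaling, 0.21403 - 0.00000j ⇒ P_8 = 0.214030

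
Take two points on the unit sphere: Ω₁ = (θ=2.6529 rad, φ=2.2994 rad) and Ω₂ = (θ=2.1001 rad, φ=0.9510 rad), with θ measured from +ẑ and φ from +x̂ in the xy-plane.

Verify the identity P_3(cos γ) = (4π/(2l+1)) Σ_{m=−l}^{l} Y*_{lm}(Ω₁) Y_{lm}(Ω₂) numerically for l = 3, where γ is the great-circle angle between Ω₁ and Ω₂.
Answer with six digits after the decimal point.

-0.419539

Addition theorem: P_3(cos γ) = (4π/7) Σ_m Y*_{lm}(Ω₁) Y_{lm}(Ω₂), m = −3…3:
  m=-3: +0.035261+0.024909i × -0.257217-0.076363i = -0.007168-0.009100i  (running Σ = -0.007168-0.009100i)
  m=-2: +0.022542+0.197602i × +0.125022+0.363572i = -0.069024+0.032900i  (running Σ = -0.076192+0.023801i)
  m=-1: -0.292760+0.328057i × +0.044525-0.062395i = +0.007434+0.032874i  (running Σ = -0.068758+0.056674i)
  m=0: -0.295880-0.000000i × +0.325080+0.000000i = -0.096185-0.000000i  (running Σ = -0.164943+0.056674i)
  m=1: +0.292760+0.328057i × -0.044525-0.062395i = +0.007434-0.032874i  (running Σ = -0.157509+0.023801i)
  m=2: +0.022542-0.197602i × +0.125022-0.363572i = -0.069024-0.032900i  (running Σ = -0.226533-0.009100i)
  m=3: -0.035261+0.024909i × +0.257217-0.076363i = -0.007168+0.009100i  (running Σ = -0.233701-0.000000i)
Σ over m = -0.233701-0.000000i; ×(4π/7) → -0.419539-0.000000i. Real part: -0.419539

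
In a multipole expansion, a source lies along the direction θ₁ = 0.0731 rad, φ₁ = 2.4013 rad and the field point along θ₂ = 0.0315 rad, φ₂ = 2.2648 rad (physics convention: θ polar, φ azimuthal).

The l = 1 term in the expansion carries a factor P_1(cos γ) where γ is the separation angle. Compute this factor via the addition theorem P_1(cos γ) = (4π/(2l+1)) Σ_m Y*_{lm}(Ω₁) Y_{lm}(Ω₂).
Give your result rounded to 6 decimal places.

Expand P_1 via completeness: Σ_{m} conj(Y_{1,m}) at Ω₁ times Y_{1,m} at Ω₂ —
  term(m=-1) = 0.00027 + 0.00004j   from Y*(Ω₁)=-0.01863 + 0.01702j, Y(Ω₂)=-0.00696 - 0.00836j
  term(m=+0) = 0.23798 + 0.00000j   from Y*(Ω₁)=0.48730 + 0.00000j, Y(Ω₂)=0.48836 + 0.00000j
  term(m=+1) = 0.00027 - 0.00004j   from Y*(Ω₁)=0.01863 + 0.01702j, Y(Ω₂)=0.00696 - 0.00836j
Total Σ_m = 0.23852 + 0.00000j. Multiply by 4.188790: 0.99911 + 0.00000j. P_1(cos γ) = 0.999113

0.999113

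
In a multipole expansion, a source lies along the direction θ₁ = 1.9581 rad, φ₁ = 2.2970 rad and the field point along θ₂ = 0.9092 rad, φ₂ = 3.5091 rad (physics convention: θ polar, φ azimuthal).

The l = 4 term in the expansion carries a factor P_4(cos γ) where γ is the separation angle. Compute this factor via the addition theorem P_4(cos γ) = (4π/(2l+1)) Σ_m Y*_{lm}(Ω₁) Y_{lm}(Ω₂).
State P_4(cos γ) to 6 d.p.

Summing Y*_{l m}(θ₁,φ₁)·Y_{l m}(θ₂,φ₂) over m ∈ [−4, 4]; prefactor 4π/(2·4+1) = 1.396263:
  term(m=-4) = +0.007564+0.055273i   from Y*(Ω₁)=-0.316206+0.076302i, Y(Ω₂)=+0.017253-0.170637i
  term(m=-3) = +0.124761-0.067302i   from Y*(Ω₁)=-0.308073-0.214318i, Y(Ω₂)=-0.170486+0.337063i
  term(m=-2) = +0.000106+0.000093i   from Y*(Ω₁)=+0.000049+0.000409i, Y(Ω₂)=+0.253702-0.229343i
  term(m=-1) = -0.009538+0.025440i   from Y*(Ω₁)=-0.219883+0.247587i, Y(Ω₂)=+0.076572-0.029480i
  term(m=+0) = +0.021187+0.000000i   from Y*(Ω₁)=-0.060015-0.000000i, Y(Ω₂)=-0.353021+0.000000i
  term(m=+1) = -0.009538-0.025440i   from Y*(Ω₁)=+0.219883+0.247587i, Y(Ω₂)=-0.076572-0.029480i
  term(m=+2) = +0.000106-0.000093i   from Y*(Ω₁)=+0.000049-0.000409i, Y(Ω₂)=+0.253702+0.229343i
  term(m=+3) = +0.124761+0.067302i   from Y*(Ω₁)=+0.308073-0.214318i, Y(Ω₂)=+0.170486+0.337063i
  term(m=+4) = +0.007564-0.055273i   from Y*(Ω₁)=-0.316206-0.076302i, Y(Ω₂)=+0.017253+0.170637i
Total Σ_m = +0.266973+0.000000i. Multiply by 1.396263: +0.372765+0.000000i. P_4(cos γ) = 0.372765

0.372765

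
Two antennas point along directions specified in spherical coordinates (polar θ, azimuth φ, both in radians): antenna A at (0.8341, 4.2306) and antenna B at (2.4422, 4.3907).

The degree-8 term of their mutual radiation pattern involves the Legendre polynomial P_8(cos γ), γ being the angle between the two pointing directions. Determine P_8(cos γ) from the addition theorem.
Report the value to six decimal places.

Expand P_8 via completeness: Σ_{m} conj(Y_{8,m}) at Ω₁ times Y_{8,m} at Ω₂ —
  [-8]  conj(Y_{8,-8})(Ω₁) = -0.03533 + 0.03053j ; Y_{8,-8}(Ω₂) = -0.01281 + 0.00818j ; Δ = 0.00020 - 0.00068j
  [-7]  conj(Y_{8,-7})(Ω₁) = -0.03878 - 0.16492j ; Y_{8,-7}(Ω₂) = -0.05616 - 0.04551j ; Δ = -0.00533 + 0.01103j
  [-6]  conj(Y_{8,-6})(Ω₁) = 0.34746 + 0.08904j ; Y_{8,-6}(Ω₂) = 0.07333 - 0.19521j ; Δ = 0.04286 - 0.06130j
  [-5]  conj(Y_{8,-5})(Ω₁) = -0.30716 + 0.34140j ; Y_{8,-5}(Ω₂) = 0.39761 + 0.01498j ; Δ = -0.12724 + 0.13115j
  [-4]  conj(Y_{8,-4})(Ω₁) = -0.08907 - 0.23926j ; Y_{8,-4}(Ω₂) = 0.13129 + 0.44972j ; Δ = 0.09591 - 0.07147j
  [-3]  conj(Y_{8,-3})(Ω₁) = -0.18689 - 0.02356j ; Y_{8,-3}(Ω₂) = -0.16832 + 0.11658j ; Δ = 0.03420 - 0.01782j
  [-2]  conj(Y_{8,-2})(Ω₁) = 0.21089 - 0.30354j ; Y_{8,-2}(Ω₂) = 0.21357 + 0.16014j ; Δ = 0.09365 - 0.03106j
  [-1]  conj(Y_{8,-1})(Ω₁) = -0.01048 - 0.02005j ; Y_{8,-1}(Ω₂) = -0.11082 + 0.33254j ; Δ = 0.00783 - 0.00126j
  [+0]  conj(Y_{8,0})(Ω₁) = 0.36927 + 0.00000j ; Y_{8,0}(Ω₂) = 0.16500 + 0.00000j ; Δ = 0.06093 + 0.00000j
  [+1]  conj(Y_{8,1})(Ω₁) = 0.01048 - 0.02005j ; Y_{8,1}(Ω₂) = 0.11082 + 0.33254j ; Δ = 0.00783 + 0.00126j
  [+2]  conj(Y_{8,2})(Ω₁) = 0.21089 + 0.30354j ; Y_{8,2}(Ω₂) = 0.21357 - 0.16014j ; Δ = 0.09365 + 0.03106j
  [+3]  conj(Y_{8,3})(Ω₁) = 0.18689 - 0.02356j ; Y_{8,3}(Ω₂) = 0.16832 + 0.11658j ; Δ = 0.03420 + 0.01782j
  [+4]  conj(Y_{8,4})(Ω₁) = -0.08907 + 0.23926j ; Y_{8,4}(Ω₂) = 0.13129 - 0.44972j ; Δ = 0.09591 + 0.07147j
  [+5]  conj(Y_{8,5})(Ω₁) = 0.30716 + 0.34140j ; Y_{8,5}(Ω₂) = -0.39761 + 0.01498j ; Δ = -0.12724 - 0.13115j
  [+6]  conj(Y_{8,6})(Ω₁) = 0.34746 - 0.08904j ; Y_{8,6}(Ω₂) = 0.07333 + 0.19521j ; Δ = 0.04286 + 0.06130j
  [+7]  conj(Y_{8,7})(Ω₁) = 0.03878 - 0.16492j ; Y_{8,7}(Ω₂) = 0.05616 - 0.04551j ; Δ = -0.00533 - 0.01103j
  [+8]  conj(Y_{8,8})(Ω₁) = -0.03533 - 0.03053j ; Y_{8,8}(Ω₂) = -0.01281 - 0.00818j ; Δ = 0.00020 + 0.00068j
Σ over m = 0.34509 - 0.00000j; ×(4π/17) → 0.25509 - 0.00000j. Real part: 0.255094

0.255094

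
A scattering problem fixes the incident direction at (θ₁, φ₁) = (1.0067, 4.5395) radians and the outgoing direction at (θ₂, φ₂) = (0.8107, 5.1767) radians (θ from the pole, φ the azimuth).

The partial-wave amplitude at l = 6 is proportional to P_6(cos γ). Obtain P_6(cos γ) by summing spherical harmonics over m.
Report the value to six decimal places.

Summing Y*_{l m}(θ₁,φ₁)·Y_{l m}(θ₂,φ₂) over m ∈ [−6, 6]; prefactor 4π/(2·6+1) = 0.966644:
  m=-6: Y*=-0.089473+0.151501i  Y=+0.065636+0.024386i  product -0.009567+0.007762i
  m=-5: Y*=-0.293351-0.250288i  Y=+0.168596-0.157302i  product -0.088829+0.003947i
  m=-4: Y*=+0.300548-0.248840i  Y=-0.117433-0.398688i  product -0.134504-0.090603i
  m=-3: Y*=+0.015044+0.026356i  Y=-0.373640-0.067167i  product -0.003851-0.010858i
  m=-2: Y*=+0.317050-0.114218i  Y=+0.011093-0.014832i  product +0.001823-0.005969i
  m=-1: Y*=+0.028150+0.161195i  Y=-0.166263-0.331976i  product +0.048832-0.036146i
  m=+0: Y*=+0.296926-0.000000i  Y=-0.090849+0.000000i  product -0.026976+0.000000i
  m=+1: Y*=-0.028150+0.161195i  Y=+0.166263-0.331976i  product +0.048832+0.036146i
  m=+2: Y*=+0.317050+0.114218i  Y=+0.011093+0.014832i  product +0.001823+0.005969i
  m=+3: Y*=-0.015044+0.026356i  Y=+0.373640-0.067167i  product -0.003851+0.010858i
  m=+4: Y*=+0.300548+0.248840i  Y=-0.117433+0.398688i  product -0.134504+0.090603i
  m=+5: Y*=+0.293351-0.250288i  Y=-0.168596-0.157302i  product -0.088829-0.003947i
  m=+6: Y*=-0.089473-0.151501i  Y=+0.065636-0.024386i  product -0.009567-0.007762i
Σ over m = -0.399165-0.000000i; ×(4π/13) → -0.385851-0.000000i. Real part: -0.385851

-0.385851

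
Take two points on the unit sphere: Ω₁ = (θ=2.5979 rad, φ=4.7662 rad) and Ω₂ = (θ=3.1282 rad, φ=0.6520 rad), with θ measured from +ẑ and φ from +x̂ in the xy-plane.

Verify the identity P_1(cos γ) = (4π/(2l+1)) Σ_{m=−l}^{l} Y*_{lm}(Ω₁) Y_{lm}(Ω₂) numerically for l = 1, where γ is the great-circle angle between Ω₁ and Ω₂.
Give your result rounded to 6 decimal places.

Term-by-term m-sum for l=1 (normalisation 4π/3 = 4.188790):
  m=-1: 0.00961 - 0.17847j × 0.00368 - 0.00281j = -0.00047 - 0.00068j  (running Σ = -0.00047 - 0.00068j)
  m=0: -0.41815 + 0.00000j × -0.48856 + 0.00000j = 0.20429 + 0.00000j  (running Σ = 0.20382 - 0.00068j)
  m=1: -0.00961 - 0.17847j × -0.00368 - 0.00281j = -0.00047 + 0.00068j  (running Σ = 0.20336 + 0.00000j)
Accumulated sum 0.20336 + 0.00000j; after 4π/(2l+1) scaling, 0.85183 + 0.00000j ⇒ P_1 = 0.851826

0.851826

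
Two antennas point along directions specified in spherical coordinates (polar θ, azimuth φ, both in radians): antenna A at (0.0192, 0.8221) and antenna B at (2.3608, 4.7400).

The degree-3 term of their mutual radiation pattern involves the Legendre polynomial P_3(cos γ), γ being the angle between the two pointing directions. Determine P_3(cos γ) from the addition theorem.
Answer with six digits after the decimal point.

0.147199

Expand P_3 via completeness: Σ_{m} conj(Y_{3,m}) at Ω₁ times Y_{3,m} at Ω₂ —
  [-3]  conj(Y_{3,-3})(Ω₁) = (-0.000002, 0.000002) ; Y_{3,-3}(Ω₂) = (-0.012037, -0.144979) ; Δ = (0.000000, 0.000000)
  [-2]  conj(Y_{3,-2})(Ω₁) = (-0.000028, 0.000376) ; Y_{3,-2}(Ω₂) = (0.359095, -0.019850) ; Δ = (-0.000002, 0.000135)
  [-1]  conj(Y_{3,-1})(Ω₁) = (0.016886, 0.018173) ; Y_{3,-1}(Ω₂) = (0.009564, 0.346308) ; Δ = (-0.006132, 0.006022)
  [+0]  conj(Y_{3,0})(Ω₁) = (0.745527, -0.000000) ; Y_{3,0}(Ω₂) = (0.126440, 0.000000) ; Δ = (0.094264, 0.000000)
  [+1]  conj(Y_{3,1})(Ω₁) = (-0.016886, 0.018173) ; Y_{3,1}(Ω₂) = (-0.009564, 0.346308) ; Δ = (-0.006132, -0.006022)
  [+2]  conj(Y_{3,2})(Ω₁) = (-0.000028, -0.000376) ; Y_{3,2}(Ω₂) = (0.359095, 0.019850) ; Δ = (-0.000002, -0.000135)
  [+3]  conj(Y_{3,3})(Ω₁) = (0.000002, 0.000002) ; Y_{3,3}(Ω₂) = (0.012037, -0.144979) ; Δ = (0.000000, -0.000000)
Total Σ_m = (0.081996, -0.000000). Multiply by 1.795196: (0.147199, -0.000000). P_3(cos γ) = 0.147199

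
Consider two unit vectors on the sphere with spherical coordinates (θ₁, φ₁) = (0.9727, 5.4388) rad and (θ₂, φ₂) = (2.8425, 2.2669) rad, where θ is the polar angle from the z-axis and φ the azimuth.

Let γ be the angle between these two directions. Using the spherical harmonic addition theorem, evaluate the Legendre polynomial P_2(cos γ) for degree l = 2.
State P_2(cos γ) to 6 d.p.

0.416030

Summing Y*_{l m}(θ₁,φ₁)·Y_{l m}(θ₂,φ₂) over m ∈ [−2, 2]; prefactor 4π/(2·2+1) = 2.513274:
  m=-2: -0.031050-0.261973i × -0.005957+0.033003i = +0.008831+0.000536i  (running Σ = +0.008831+0.000536i)
  m=-1: +0.238768-0.268739i × +0.139486+0.166919i = +0.078163+0.002370i  (running Σ = +0.086993+0.002906i)
  m=0: -0.015409-0.000000i × +0.548636+0.000000i = -0.008454-0.000000i  (running Σ = +0.078540+0.002906i)
  m=1: -0.238768-0.268739i × -0.139486+0.166919i = +0.078163-0.002370i  (running Σ = +0.156702+0.000536i)
  m=2: -0.031050+0.261973i × -0.005957-0.033003i = +0.008831-0.000536i  (running Σ = +0.165533+0.000000i)
Σ over m = +0.165533+0.000000i; ×(4π/5) → +0.416030+0.000000i. Real part: 0.416030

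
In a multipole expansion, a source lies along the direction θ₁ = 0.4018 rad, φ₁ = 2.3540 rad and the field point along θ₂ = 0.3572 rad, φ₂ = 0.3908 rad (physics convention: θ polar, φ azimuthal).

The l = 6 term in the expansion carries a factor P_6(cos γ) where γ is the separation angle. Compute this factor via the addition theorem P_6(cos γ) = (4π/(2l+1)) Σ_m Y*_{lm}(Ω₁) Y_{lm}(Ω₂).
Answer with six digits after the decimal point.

-0.404064

Expand P_6 via completeness: Σ_{m} conj(Y_{6,m}) at Ω₁ times Y_{6,m} at Ω₂ —
  m=-6: 0.00002 + 0.00173j × -0.00062 - 0.00063j = 0.00000 - 0.00000j  (running Σ = 0.00000 - 0.00000j)
  m=-5: 0.00985 - 0.01007j × -0.00306 - 0.00760j = -0.00011 - 0.00004j  (running Σ = -0.00011 - 0.00005j)
  m=-4: -0.06941 + 0.00061j × 0.00035 - 0.04615j = 0.00000 + 0.00320j  (running Σ = -0.00010 + 0.00316j)
  m=-3: 0.16124 + 0.15913j × 0.06735 - 0.16002j = 0.03632 - 0.01508j  (running Σ = 0.03622 - 0.01192j)
  m=-2: -0.00206 - 0.46976j × 0.30029 - 0.29802j = -0.14061 - 0.14045j  (running Σ = -0.10439 - 0.15237j)
  m=-1: -0.34170 + 0.34320j × 0.51060 - 0.21036j = -0.10227 + 0.24712j  (running Σ = -0.20667 + 0.09475j)
  m=0: -0.10671 + 0.00000j × 0.04377 + 0.00000j = -0.00467 + 0.00000j  (running Σ = -0.21134 + 0.09475j)
  m=1: 0.34170 + 0.34320j × -0.51060 - 0.21036j = -0.10227 - 0.24712j  (running Σ = -0.31361 - 0.15237j)
  m=2: -0.00206 + 0.46976j × 0.30029 + 0.29802j = -0.14061 + 0.14045j  (running Σ = -0.45423 - 0.01192j)
  m=3: -0.16124 + 0.15913j × -0.06735 - 0.16002j = 0.03632 + 0.01508j  (running Σ = -0.41791 + 0.00316j)
  m=4: -0.06941 - 0.00061j × 0.00035 + 0.04615j = 0.00000 - 0.00320j  (running Σ = -0.41790 - 0.00005j)
  m=5: -0.00985 - 0.01007j × 0.00306 - 0.00760j = -0.00011 + 0.00004j  (running Σ = -0.41801 - 0.00000j)
  m=6: 0.00002 - 0.00173j × -0.00062 + 0.00063j = 0.00000 + 0.00000j  (running Σ = -0.41801 - 0.00000j)
Total Σ_m = -0.41801 - 0.00000j. Multiply by 0.966644: -0.40406 - 0.00000j. P_6(cos γ) = -0.404064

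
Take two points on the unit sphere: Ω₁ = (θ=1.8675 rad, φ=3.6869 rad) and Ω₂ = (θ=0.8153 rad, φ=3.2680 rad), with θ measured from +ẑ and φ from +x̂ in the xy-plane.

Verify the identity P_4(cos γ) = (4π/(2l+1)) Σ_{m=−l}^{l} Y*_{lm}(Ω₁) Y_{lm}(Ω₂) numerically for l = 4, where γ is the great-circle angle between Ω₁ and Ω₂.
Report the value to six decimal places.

Term-by-term m-sum for l=4 (normalisation 4π/9 = 1.396263):
  [-4]  conj(Y_{4,-4})(Ω₁) = (-0.212156, 0.303269) ; Y_{4,-4}(Ω₂) = (0.108705, -0.060183) ; Δ = (-0.004811, 0.045735)
  [-3]  conj(Y_{4,-3})(Ω₁) = (-0.020828, 0.319367) ; Y_{4,-3}(Ω₂) = (-0.307509, 0.122546) ; Δ = (-0.032732, -0.100761)
  [-2]  conj(Y_{4,-2})(Ω₁) = (-0.056760, -0.108978) ; Y_{4,-2}(Ω₂) = (0.393158, -0.101569) ; Δ = (-0.033384, -0.037080)
  [-1]  conj(Y_{4,-1})(Ω₁) = (-0.271599, -0.164770) ; Y_{4,-1}(Ω₂) = (-0.068119, 0.008657) ; Δ = (0.019927, 0.008873)
  [+0]  conj(Y_{4,0})(Ω₁) = (0.073134, -0.000000) ; Y_{4,0}(Ω₂) = (-0.356303, 0.000000) ; Δ = (-0.026058, 0.000000)
  [+1]  conj(Y_{4,1})(Ω₁) = (0.271599, -0.164770) ; Y_{4,1}(Ω₂) = (0.068119, 0.008657) ; Δ = (0.019927, -0.008873)
  [+2]  conj(Y_{4,2})(Ω₁) = (-0.056760, 0.108978) ; Y_{4,2}(Ω₂) = (0.393158, 0.101569) ; Δ = (-0.033384, 0.037080)
  [+3]  conj(Y_{4,3})(Ω₁) = (0.020828, 0.319367) ; Y_{4,3}(Ω₂) = (0.307509, 0.122546) ; Δ = (-0.032732, 0.100761)
  [+4]  conj(Y_{4,4})(Ω₁) = (-0.212156, -0.303269) ; Y_{4,4}(Ω₂) = (0.108705, 0.060183) ; Δ = (-0.004811, -0.045735)
Accumulated sum (-0.128058, 0.000000); after 4π/(2l+1) scaling, (-0.178803, 0.000000) ⇒ P_4 = -0.178803

-0.178803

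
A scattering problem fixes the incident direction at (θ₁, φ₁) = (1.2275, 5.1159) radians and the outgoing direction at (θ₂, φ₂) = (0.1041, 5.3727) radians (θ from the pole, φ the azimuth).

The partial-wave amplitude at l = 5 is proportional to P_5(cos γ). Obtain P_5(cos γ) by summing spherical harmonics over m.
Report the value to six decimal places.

Addition theorem: P_5(cos γ) = (4π/11) Σ_m Y*_{lm}(Ω₁) Y_{lm}(Ω₂), m = −5…5:
  m=-5: Y*=+0.309903+0.148463i  Y=-0.000001-0.000006i  product +0.000001-0.000002i
  m=-4: Y*=-0.016793+0.388060i  Y=-0.000149-0.000082i  product +0.000034-0.000057i
  m=-3: Y*=-0.005312+0.002001i  Y=-0.002813+0.001223i  product +0.000012-0.000012i
  m=-2: Y*=+0.230942+0.241152i  Y=-0.008866+0.034697i  product -0.010415+0.005875i
  m=-1: Y*=-0.037489+0.087810i  Y=+0.157185+0.202401i  product -0.023666+0.006215i
  m=+0: Y*=+0.310115-0.000000i  Y=+0.861058+0.000000i  product +0.267027+0.000000i
  m=+1: Y*=+0.037489+0.087810i  Y=-0.157185+0.202401i  product -0.023666-0.006215i
  m=+2: Y*=+0.230942-0.241152i  Y=-0.008866-0.034697i  product -0.010415-0.005875i
  m=+3: Y*=+0.005312+0.002001i  Y=+0.002813+0.001223i  product +0.000012+0.000012i
  m=+4: Y*=-0.016793-0.388060i  Y=-0.000149+0.000082i  product +0.000034+0.000057i
  m=+5: Y*=-0.309903+0.148463i  Y=+0.000001-0.000006i  product +0.000001+0.000002i
Total Σ_m = +0.198961+0.000000i. Multiply by 1.142397: +0.227293+0.000000i. P_5(cos γ) = 0.227293

0.227293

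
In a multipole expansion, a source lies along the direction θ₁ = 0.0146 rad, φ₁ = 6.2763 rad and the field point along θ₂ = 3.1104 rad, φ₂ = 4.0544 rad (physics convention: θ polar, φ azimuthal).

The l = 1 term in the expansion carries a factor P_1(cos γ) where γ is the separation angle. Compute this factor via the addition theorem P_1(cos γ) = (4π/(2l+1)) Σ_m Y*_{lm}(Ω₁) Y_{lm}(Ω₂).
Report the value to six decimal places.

Expand P_1 via completeness: Σ_{m} conj(Y_{1,m}) at Ω₁ times Y_{1,m} at Ω₂ —
  m=-1: 0.00504 - 0.00003j × -0.00659 + 0.00853j = -0.00003 + 0.00004j  (running Σ = -0.00003 + 0.00004j)
  m=0: 0.48855 + 0.00000j × -0.48836 + 0.00000j = -0.23859 + 0.00000j  (running Σ = -0.23862 + 0.00004j)
  m=1: -0.00504 - 0.00003j × 0.00659 + 0.00853j = -0.00003 - 0.00004j  (running Σ = -0.23866 + 0.00000j)
Total Σ_m = -0.23866 + 0.00000j. Multiply by 4.188790: -0.99968 + 0.00000j. P_1(cos γ) = -0.999683

-0.999683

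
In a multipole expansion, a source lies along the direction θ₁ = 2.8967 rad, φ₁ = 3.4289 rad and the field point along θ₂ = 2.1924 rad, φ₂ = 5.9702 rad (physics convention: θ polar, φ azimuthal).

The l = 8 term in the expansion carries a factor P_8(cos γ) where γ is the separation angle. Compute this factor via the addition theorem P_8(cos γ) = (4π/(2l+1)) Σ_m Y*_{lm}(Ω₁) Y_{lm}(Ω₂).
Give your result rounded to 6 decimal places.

-0.264895

Expand P_8 via completeness: Σ_{m} conj(Y_{8,m}) at Ω₁ times Y_{8,m} at Ω₂ —
  [-8]  conj(Y_{8,-8})(Ω₁) = -0.000004+0.000005i ; Y_{8,-8}(Ω₂) = -0.079000+0.058538i ; Δ = +0.000000-0.000001i
  [-7]  conj(Y_{8,-7})(Ω₁) = -0.000042+0.000089i ; Y_{8,-7}(Ω₂) = +0.163719-0.229279i ; Δ = +0.000014+0.000024i
  [-6]  conj(Y_{8,-6})(Ω₁) = -0.000153+0.000991i ; Y_{8,-6}(Ω₂) = -0.134237+0.423261i ; Δ = -0.000399-0.000198i
  [-5]  conj(Y_{8,-5})(Ω₁) = +0.000984+0.007282i ; Y_{8,-5}(Ω₂) = -0.002059-0.350854i ; Δ = +0.002553-0.000360i
  [-4]  conj(Y_{8,-4})(Ω₁) = +0.016316+0.036383i ; Y_{8,-4}(Ω₂) = -0.015840-0.047981i ; Δ = +0.001487-0.001359i
  [-3]  conj(Y_{8,-3})(Ω₁) = +0.102820+0.119897i ; Y_{8,-3}(Ω₂) = +0.214999+0.293739i ; Δ = -0.013112+0.055980i
  [-2]  conj(Y_{8,-2})(Ω₁) = +0.359901+0.233035i ; Y_{8,-2}(Ω₂) = -0.117025-0.084604i ; Δ = -0.022401-0.057720i
  [-1]  conj(Y_{8,-1})(Ω₁) = +0.639540+0.188973i ; Y_{8,-1}(Ω₂) = -0.289238-0.093604i ; Δ = -0.167291-0.114522i
  [+0]  conj(Y_{8,0})(Ω₁) = +0.206204-0.000000i ; Y_{8,0}(Ω₂) = +0.193714+0.000000i ; Δ = +0.039945+0.000000i
  [+1]  conj(Y_{8,1})(Ω₁) = -0.639540+0.188973i ; Y_{8,1}(Ω₂) = +0.289238-0.093604i ; Δ = -0.167291+0.114522i
  [+2]  conj(Y_{8,2})(Ω₁) = +0.359901-0.233035i ; Y_{8,2}(Ω₂) = -0.117025+0.084604i ; Δ = -0.022401+0.057720i
  [+3]  conj(Y_{8,3})(Ω₁) = -0.102820+0.119897i ; Y_{8,3}(Ω₂) = -0.214999+0.293739i ; Δ = -0.013112-0.055980i
  [+4]  conj(Y_{8,4})(Ω₁) = +0.016316-0.036383i ; Y_{8,4}(Ω₂) = -0.015840+0.047981i ; Δ = +0.001487+0.001359i
  [+5]  conj(Y_{8,5})(Ω₁) = -0.000984+0.007282i ; Y_{8,5}(Ω₂) = +0.002059-0.350854i ; Δ = +0.002553+0.000360i
  [+6]  conj(Y_{8,6})(Ω₁) = -0.000153-0.000991i ; Y_{8,6}(Ω₂) = -0.134237-0.423261i ; Δ = -0.000399+0.000198i
  [+7]  conj(Y_{8,7})(Ω₁) = +0.000042+0.000089i ; Y_{8,7}(Ω₂) = -0.163719-0.229279i ; Δ = +0.000014-0.000024i
  [+8]  conj(Y_{8,8})(Ω₁) = -0.000004-0.000005i ; Y_{8,8}(Ω₂) = -0.079000-0.058538i ; Δ = +0.000000+0.000001i
Total Σ_m = -0.358355+0.000000i. Multiply by 0.739198: -0.264895+0.000000i. P_8(cos γ) = -0.264895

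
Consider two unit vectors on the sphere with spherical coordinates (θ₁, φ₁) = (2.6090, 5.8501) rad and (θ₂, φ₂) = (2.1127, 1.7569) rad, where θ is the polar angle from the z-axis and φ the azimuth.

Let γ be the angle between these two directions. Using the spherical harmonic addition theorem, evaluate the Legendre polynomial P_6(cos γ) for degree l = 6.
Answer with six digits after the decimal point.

-0.096897

Summing Y*_{l m}(θ₁,φ₁)·Y_{l m}(θ₂,φ₂) over m ∈ [−6, 6]; prefactor 4π/(2·6+1) = 0.966644:
  m=-6: Y*=(-0.007088, -0.004279)  Y=(-0.083805, 0.171656)  product (0.001329, -0.000858)
  m=-5: Y*=(0.027261, 0.040310)  Y=(0.319462, 0.237992)  product (-0.000885, 0.019365)
  m=-4: Y*=(-0.027329, -0.167696)  Y=(0.272299, -0.250846)  product (-0.049507, -0.038808)
  m=-3: Y*=(-0.101754, 0.365473)  Y=(0.008262, 0.013227)  product (-0.005675, 0.001673)
  m=-2: Y*=(0.316458, -0.372205)  Y=(0.323576, -0.126326)  product (0.055379, -0.160413)
  m=-1: Y*=(-0.149158, 0.068965)  Y=(-0.021734, -0.115435)  product (0.011203, 0.015719)
  m=+0: Y*=(-0.390736, -0.000000)  Y=(0.317166, 0.000000)  product (-0.123928, -0.000000)
  m=+1: Y*=(0.149158, 0.068965)  Y=(0.021734, -0.115435)  product (0.011203, -0.015719)
  m=+2: Y*=(0.316458, 0.372205)  Y=(0.323576, 0.126326)  product (0.055379, 0.160413)
  m=+3: Y*=(0.101754, 0.365473)  Y=(-0.008262, 0.013227)  product (-0.005675, -0.001673)
  m=+4: Y*=(-0.027329, 0.167696)  Y=(0.272299, 0.250846)  product (-0.049507, 0.038808)
  m=+5: Y*=(-0.027261, 0.040310)  Y=(-0.319462, 0.237992)  product (-0.000885, -0.019365)
  m=+6: Y*=(-0.007088, 0.004279)  Y=(-0.083805, -0.171656)  product (0.001329, 0.000858)
Accumulated sum (-0.100240, 0.000000); after 4π/(2l+1) scaling, (-0.096897, 0.000000) ⇒ P_6 = -0.096897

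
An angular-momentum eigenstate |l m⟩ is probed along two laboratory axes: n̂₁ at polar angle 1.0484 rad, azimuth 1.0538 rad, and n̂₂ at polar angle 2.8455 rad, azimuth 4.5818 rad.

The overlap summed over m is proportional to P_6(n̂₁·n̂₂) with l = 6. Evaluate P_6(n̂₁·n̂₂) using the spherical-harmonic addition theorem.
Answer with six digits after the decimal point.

Summing Y*_{l m}(θ₁,φ₁)·Y_{l m}(θ₂,φ₂) over m ∈ [−6, 6]; prefactor 4π/(2·6+1) = 0.966644:
  m=-6: Y*=(0.204490, 0.008105)  Y=(-0.000211, -0.000210)  product (-0.000041, -0.000045)
  m=-5: Y*=(0.215639, -0.346553)  Y=(0.002057, -0.002689)  product (-0.000488, -0.001293)
  m=-4: Y*=(-0.166877, -0.307517)  Y=(0.020314, 0.011695)  product (0.000206, -0.008198)
  m=-3: Y*=(0.055297, 0.001095)  Y=(-0.041743, 0.101044)  product (-0.002419, 0.005542)
  m=-2: Y*=(0.179620, -0.301835)  Y=(-0.325553, -0.087015)  product (-0.084740, 0.082633)
  m=-1: Y*=(-0.037282, -0.065570)  Y=(0.077469, -0.589852)  product (-0.041565, 0.016911)
  m=+0: Y*=(0.329370, -0.000000)  Y=(0.272974, 0.000000)  product (0.089909, 0.000000)
  m=+1: Y*=(0.037282, -0.065570)  Y=(-0.077469, -0.589852)  product (-0.041565, -0.016911)
  m=+2: Y*=(0.179620, 0.301835)  Y=(-0.325553, 0.087015)  product (-0.084740, -0.082633)
  m=+3: Y*=(-0.055297, 0.001095)  Y=(0.041743, 0.101044)  product (-0.002419, -0.005542)
  m=+4: Y*=(-0.166877, 0.307517)  Y=(0.020314, -0.011695)  product (0.000206, 0.008198)
  m=+5: Y*=(-0.215639, -0.346553)  Y=(-0.002057, -0.002689)  product (-0.000488, 0.001293)
  m=+6: Y*=(0.204490, -0.008105)  Y=(-0.000211, 0.000210)  product (-0.000041, 0.000045)
Accumulated sum (-0.168185, -0.000000); after 4π/(2l+1) scaling, (-0.162575, -0.000000) ⇒ P_6 = -0.162575

-0.162575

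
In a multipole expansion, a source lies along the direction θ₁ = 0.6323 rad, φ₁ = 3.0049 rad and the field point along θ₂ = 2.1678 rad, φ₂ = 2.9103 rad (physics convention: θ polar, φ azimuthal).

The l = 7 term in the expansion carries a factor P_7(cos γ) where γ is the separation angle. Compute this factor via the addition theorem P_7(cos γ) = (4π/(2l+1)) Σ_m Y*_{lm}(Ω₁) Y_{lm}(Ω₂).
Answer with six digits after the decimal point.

Summing Y*_{l m}(θ₁,φ₁)·Y_{l m}(θ₂,φ₂) over m ∈ [−7, 7]; prefactor 4π/(2·7+1) = 0.837758:
  term(m=-7) = 0.00131 + 0.00102j   from Y*(Ω₁)=-0.00725 + 0.01029j, Y(Ω₂)=0.00638 - 0.13217j
  term(m=-6) = -0.01825 - 0.01164j   from Y*(Ω₁)=0.04387 - 0.04703j, Y(Ω₂)=-0.06126 - 0.33092j
  term(m=-5) = 0.07752 + 0.03967j   from Y*(Ω₁)=-0.15302 + 0.12462j, Y(Ω₂)=-0.17765 - 0.40394j
  term(m=-4) = -0.07838 - 0.03116j   from Y*(Ω₁)=0.33679 - 0.20500j, Y(Ω₂)=-0.12871 - 0.17086j
  term(m=-3) = -0.10108 - 0.02948j   from Y*(Ω₁)=-0.43152 + 0.18759j, Y(Ω₂)=0.17203 + 0.14311j
  term(m=-2) = 0.05671 + 0.01086j   from Y*(Ω₁)=0.16860 - 0.04728j, Y(Ω₂)=0.29509 + 0.14715j
  term(m=-1) = -0.02998 - 0.00284j   from Y*(Ω₁)=0.31967 - 0.04397j, Y(Ω₂)=-0.09084 - 0.02139j
  term(m=+0) = 0.09870 + 0.00000j   from Y*(Ω₁)=-0.28965 + 0.00000j, Y(Ω₂)=-0.34076 + 0.00000j
  term(m=+1) = -0.02998 + 0.00284j   from Y*(Ω₁)=-0.31967 - 0.04397j, Y(Ω₂)=0.09084 - 0.02139j
  term(m=+2) = 0.05671 - 0.01086j   from Y*(Ω₁)=0.16860 + 0.04728j, Y(Ω₂)=0.29509 - 0.14715j
  term(m=+3) = -0.10108 + 0.02948j   from Y*(Ω₁)=0.43152 + 0.18759j, Y(Ω₂)=-0.17203 + 0.14311j
  term(m=+4) = -0.07838 + 0.03116j   from Y*(Ω₁)=0.33679 + 0.20500j, Y(Ω₂)=-0.12871 + 0.17086j
  term(m=+5) = 0.07752 - 0.03967j   from Y*(Ω₁)=0.15302 + 0.12462j, Y(Ω₂)=0.17765 - 0.40394j
  term(m=+6) = -0.01825 + 0.01164j   from Y*(Ω₁)=0.04387 + 0.04703j, Y(Ω₂)=-0.06126 + 0.33092j
  term(m=+7) = 0.00131 - 0.00102j   from Y*(Ω₁)=0.00725 + 0.01029j, Y(Ω₂)=-0.00638 - 0.13217j
Accumulated sum -0.08559 + 0.00000j; after 4π/(2l+1) scaling, -0.07170 + 0.00000j ⇒ P_7 = -0.071702

-0.071702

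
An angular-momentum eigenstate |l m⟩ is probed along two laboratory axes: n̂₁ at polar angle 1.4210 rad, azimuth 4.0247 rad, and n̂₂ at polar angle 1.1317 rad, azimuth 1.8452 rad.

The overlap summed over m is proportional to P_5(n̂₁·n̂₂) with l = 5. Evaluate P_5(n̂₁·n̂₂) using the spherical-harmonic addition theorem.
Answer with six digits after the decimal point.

Summing Y*_{l m}(θ₁,φ₁)·Y_{l m}(θ₂,φ₂) over m ∈ [−5, 5]; prefactor 4π/(2·5+1) = 1.142397:
  m=-5: +0.128331+0.419531i × -0.276423-0.055682i = -0.012113-0.123114i  (running Σ = -0.012113-0.123114i)
  m=-4: -0.193599-0.079769i × +0.190858-0.372787i = -0.066687+0.056947i  (running Σ = -0.078800-0.066167i)
  m=-3: -0.235660+0.126387i × +0.117871+0.109278i = -0.041589-0.010855i  (running Σ = -0.120389-0.077022i)
  m=-2: +0.044810-0.226374i × +0.230550-0.140974i = -0.021582-0.058508i  (running Σ = -0.141971-0.135530i)
  m=-1: -0.140438-0.170961i × +0.066322+0.235598i = +0.030964-0.044425i  (running Σ = -0.111007-0.179955i)
  m=0: +0.235135-0.000000i × +0.219096+0.000000i = +0.051517+0.000000i  (running Σ = -0.059490-0.179955i)
  m=1: +0.140438-0.170961i × -0.066322+0.235598i = +0.030964+0.044425i  (running Σ = -0.028525-0.135530i)
  m=2: +0.044810+0.226374i × +0.230550+0.140974i = -0.021582+0.058508i  (running Σ = -0.050107-0.077022i)
  m=3: +0.235660+0.126387i × -0.117871+0.109278i = -0.041589+0.010855i  (running Σ = -0.091696-0.066167i)
  m=4: -0.193599+0.079769i × +0.190858+0.372787i = -0.066687-0.056947i  (running Σ = -0.158383-0.123114i)
  m=5: -0.128331+0.419531i × +0.276423-0.055682i = -0.012113+0.123114i  (running Σ = -0.170496+0.000000i)
Σ over m = -0.170496+0.000000i; ×(4π/11) → -0.194775+0.000000i. Real part: -0.194775

-0.194775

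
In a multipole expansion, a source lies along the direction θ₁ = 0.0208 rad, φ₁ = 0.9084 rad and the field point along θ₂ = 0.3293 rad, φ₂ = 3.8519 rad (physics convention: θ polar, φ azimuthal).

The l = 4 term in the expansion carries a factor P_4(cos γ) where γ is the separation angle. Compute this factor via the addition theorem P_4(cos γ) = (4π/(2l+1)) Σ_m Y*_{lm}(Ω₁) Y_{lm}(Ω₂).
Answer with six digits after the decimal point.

Summing Y*_{l m}(θ₁,φ₁)·Y_{l m}(θ₂,φ₂) over m ∈ [−4, 4]; prefactor 4π/(2·4+1) = 1.396263:
  [-4]  conj(Y_{4,-4})(Ω₁) = (-0.000000, -0.000000) ; Y_{4,-4}(Ω₂) = (-0.004623, -0.001432) ; Δ = (0.000000, 0.000000)
  [-3]  conj(Y_{4,-3})(Ω₁) = (-0.000010, 0.000005) ; Y_{4,-3}(Ω₂) = (0.021280, 0.033933) ; Δ = (-0.000000, -0.000000)
  [-2]  conj(Y_{4,-2})(Ω₁) = (-0.000211, 0.000842) ; Y_{4,-2}(Ω₂) = (0.027573, -0.182214) ; Δ = (0.000148, 0.000062)
  [-1]  conj(Y_{4,-1})(Ω₁) = (0.024182, 0.031004) ; Y_{4,-1}(Ω₂) = (-0.358683, 0.308490) ; Δ = (-0.018238, -0.003661)
  [+0]  conj(Y_{4,0})(Ω₁) = (0.844455, -0.000000) ; Y_{4,0}(Ω₂) = (0.444273, 0.000000) ; Δ = (0.375169, 0.000000)
  [+1]  conj(Y_{4,1})(Ω₁) = (-0.024182, 0.031004) ; Y_{4,1}(Ω₂) = (0.358683, 0.308490) ; Δ = (-0.018238, 0.003661)
  [+2]  conj(Y_{4,2})(Ω₁) = (-0.000211, -0.000842) ; Y_{4,2}(Ω₂) = (0.027573, 0.182214) ; Δ = (0.000148, -0.000062)
  [+3]  conj(Y_{4,3})(Ω₁) = (0.000010, 0.000005) ; Y_{4,3}(Ω₂) = (-0.021280, 0.033933) ; Δ = (-0.000000, 0.000000)
  [+4]  conj(Y_{4,4})(Ω₁) = (-0.000000, 0.000000) ; Y_{4,4}(Ω₂) = (-0.004623, 0.001432) ; Δ = (0.000000, -0.000000)
Σ over m = (0.338987, 0.000000); ×(4π/9) → (0.473315, 0.000000). Real part: 0.473315

0.473315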